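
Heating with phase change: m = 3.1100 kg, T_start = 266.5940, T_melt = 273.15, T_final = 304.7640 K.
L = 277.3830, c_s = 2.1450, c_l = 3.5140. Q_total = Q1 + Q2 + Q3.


Q1 (sensible, solid) = 3.1100 * 2.1450 * 6.5560 = 43.7347 kJ
Q2 (latent) = 3.1100 * 277.3830 = 862.6611 kJ
Q3 (sensible, liquid) = 3.1100 * 3.5140 * 31.6140 = 345.4949 kJ
Q_total = 1251.8907 kJ

1251.8907 kJ


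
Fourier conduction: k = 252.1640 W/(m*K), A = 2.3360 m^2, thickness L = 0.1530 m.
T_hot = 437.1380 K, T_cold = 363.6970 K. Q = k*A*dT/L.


dT = 73.4410 K
Q = 252.1640 * 2.3360 * 73.4410 / 0.1530 = 282750.3000 W

282750.3000 W


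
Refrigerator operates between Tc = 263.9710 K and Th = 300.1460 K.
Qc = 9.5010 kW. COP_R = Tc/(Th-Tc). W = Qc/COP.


COP = 263.9710 / 36.1750 = 7.2971
W = 9.5010 / 7.2971 = 1.3020 kW

COP = 7.2971, W = 1.3020 kW


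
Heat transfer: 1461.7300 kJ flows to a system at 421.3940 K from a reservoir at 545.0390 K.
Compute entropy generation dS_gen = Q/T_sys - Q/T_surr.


dS_sys = 1461.7300/421.3940 = 3.4688 kJ/K
dS_surr = -1461.7300/545.0390 = -2.6819 kJ/K
dS_gen = 3.4688 - 2.6819 = 0.7869 kJ/K (irreversible)

dS_gen = 0.7869 kJ/K, irreversible


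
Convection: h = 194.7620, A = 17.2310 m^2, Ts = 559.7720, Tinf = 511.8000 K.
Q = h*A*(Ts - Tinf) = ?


dT = 47.9720 K
Q = 194.7620 * 17.2310 * 47.9720 = 160991.3466 W

160991.3466 W


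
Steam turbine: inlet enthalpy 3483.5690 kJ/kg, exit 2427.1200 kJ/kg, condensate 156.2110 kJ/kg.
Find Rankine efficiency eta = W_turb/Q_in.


W = 1056.4490 kJ/kg
Q_in = 3327.3580 kJ/kg
eta = 0.3175 = 31.7504%

eta = 31.7504%


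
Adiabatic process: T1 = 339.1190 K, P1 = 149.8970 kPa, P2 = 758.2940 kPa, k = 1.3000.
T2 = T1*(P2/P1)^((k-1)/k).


(k-1)/k = 0.2308
(P2/P1)^exp = 1.4537
T2 = 339.1190 * 1.4537 = 492.9740 K

492.9740 K


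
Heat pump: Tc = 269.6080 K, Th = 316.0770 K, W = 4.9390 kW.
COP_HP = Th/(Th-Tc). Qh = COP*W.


COP = 316.0770 / 46.4690 = 6.8019
Qh = 6.8019 * 4.9390 = 33.5945 kW

COP = 6.8019, Qh = 33.5945 kW


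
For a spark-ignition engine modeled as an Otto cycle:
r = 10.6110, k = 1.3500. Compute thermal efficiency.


r^(k-1) = 2.2857
eta = 1 - 1/2.2857 = 0.5625 = 56.2493%

56.2493%


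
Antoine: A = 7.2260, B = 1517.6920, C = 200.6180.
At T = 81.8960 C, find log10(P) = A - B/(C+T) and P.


C+T = 282.5140
B/(C+T) = 5.3721
log10(P) = 7.2260 - 5.3721 = 1.8539
P = 10^1.8539 = 71.4340 mmHg

71.4340 mmHg


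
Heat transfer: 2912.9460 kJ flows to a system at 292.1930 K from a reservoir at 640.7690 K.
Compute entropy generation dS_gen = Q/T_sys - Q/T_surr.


dS_sys = 2912.9460/292.1930 = 9.9693 kJ/K
dS_surr = -2912.9460/640.7690 = -4.5460 kJ/K
dS_gen = 9.9693 - 4.5460 = 5.4232 kJ/K (irreversible)

dS_gen = 5.4232 kJ/K, irreversible


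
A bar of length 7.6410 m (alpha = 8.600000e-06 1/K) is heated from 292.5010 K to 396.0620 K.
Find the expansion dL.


dT = 103.5610 K
dL = 8.600000e-06 * 7.6410 * 103.5610 = 0.006805 m
L_final = 7.647805 m

dL = 0.006805 m


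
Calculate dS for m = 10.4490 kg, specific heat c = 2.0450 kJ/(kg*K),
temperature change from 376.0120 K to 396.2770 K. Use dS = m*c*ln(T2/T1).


T2/T1 = 1.0539
ln(T2/T1) = 0.0525
dS = 10.4490 * 2.0450 * 0.0525 = 1.1217 kJ/K

1.1217 kJ/K


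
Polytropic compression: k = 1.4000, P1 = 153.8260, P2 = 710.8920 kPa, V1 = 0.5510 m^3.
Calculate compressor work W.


(k-1)/k = 0.2857
(P2/P1)^exp = 1.5486
W = 3.5000 * 153.8260 * 0.5510 * (1.5486 - 1) = 162.7400 kJ

162.7400 kJ


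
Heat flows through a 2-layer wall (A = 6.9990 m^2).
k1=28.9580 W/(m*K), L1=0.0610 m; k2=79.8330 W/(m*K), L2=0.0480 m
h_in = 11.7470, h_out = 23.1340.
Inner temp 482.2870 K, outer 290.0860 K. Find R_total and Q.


R_conv_in = 1/(11.7470*6.9990) = 0.0122
R_1 = 0.0610/(28.9580*6.9990) = 0.0003
R_2 = 0.0480/(79.8330*6.9990) = 8.5906e-05
R_conv_out = 1/(23.1340*6.9990) = 0.0062
R_total = 0.0187 K/W
Q = 192.2010 / 0.0187 = 10263.9346 W

R_total = 0.0187 K/W, Q = 10263.9346 W


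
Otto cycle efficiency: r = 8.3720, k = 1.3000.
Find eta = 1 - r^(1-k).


r^(k-1) = 1.8917
eta = 1 - 1/1.8917 = 0.4714 = 47.1371%

47.1371%


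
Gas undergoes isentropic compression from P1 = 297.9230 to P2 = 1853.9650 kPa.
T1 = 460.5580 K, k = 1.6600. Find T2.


(k-1)/k = 0.3976
(P2/P1)^exp = 2.0686
T2 = 460.5580 * 2.0686 = 952.7305 K

952.7305 K


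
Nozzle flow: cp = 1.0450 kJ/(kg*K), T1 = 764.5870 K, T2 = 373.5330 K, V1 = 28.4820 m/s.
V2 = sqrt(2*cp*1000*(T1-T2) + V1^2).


dT = 391.0540 K
2*cp*1000*dT = 817302.8600
V1^2 = 811.2243
V2 = sqrt(818114.0843) = 904.4966 m/s

904.4966 m/s


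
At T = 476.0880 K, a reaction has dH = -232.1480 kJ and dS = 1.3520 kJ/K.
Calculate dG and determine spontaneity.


T*dS = 476.0880 * 1.3520 = 643.6710 kJ
dG = -232.1480 - 643.6710 = -875.8190 kJ (spontaneous)

dG = -875.8190 kJ, spontaneous


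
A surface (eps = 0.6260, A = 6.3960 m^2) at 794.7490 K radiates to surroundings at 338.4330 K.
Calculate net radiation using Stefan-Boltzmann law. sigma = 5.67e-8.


T^4 = 3.9895e+11
Tsurr^4 = 1.3119e+10
Q = 0.6260 * 5.67e-8 * 6.3960 * 3.8583e+11 = 87592.0811 W

87592.0811 W


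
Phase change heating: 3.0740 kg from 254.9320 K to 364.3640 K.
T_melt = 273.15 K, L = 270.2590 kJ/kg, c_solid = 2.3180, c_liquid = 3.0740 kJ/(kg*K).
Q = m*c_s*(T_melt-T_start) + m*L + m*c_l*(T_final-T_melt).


Q1 (sensible, solid) = 3.0740 * 2.3180 * 18.2180 = 129.8129 kJ
Q2 (latent) = 3.0740 * 270.2590 = 830.7762 kJ
Q3 (sensible, liquid) = 3.0740 * 3.0740 * 91.2140 = 861.9245 kJ
Q_total = 1822.5136 kJ

1822.5136 kJ


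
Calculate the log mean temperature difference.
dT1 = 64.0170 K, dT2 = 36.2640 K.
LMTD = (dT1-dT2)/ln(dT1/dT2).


dT1/dT2 = 1.7653
ln(dT1/dT2) = 0.5683
LMTD = 27.7530 / 0.5683 = 48.8331 K

48.8331 K


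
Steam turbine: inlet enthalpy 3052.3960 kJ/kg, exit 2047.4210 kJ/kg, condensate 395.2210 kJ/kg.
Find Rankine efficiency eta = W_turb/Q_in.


W = 1004.9750 kJ/kg
Q_in = 2657.1750 kJ/kg
eta = 0.3782 = 37.8212%

eta = 37.8212%


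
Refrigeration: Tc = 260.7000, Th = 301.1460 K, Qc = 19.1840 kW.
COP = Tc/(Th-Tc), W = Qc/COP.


COP = 260.7000 / 40.4460 = 6.4456
W = 19.1840 / 6.4456 = 2.9763 kW

COP = 6.4456, W = 2.9763 kW


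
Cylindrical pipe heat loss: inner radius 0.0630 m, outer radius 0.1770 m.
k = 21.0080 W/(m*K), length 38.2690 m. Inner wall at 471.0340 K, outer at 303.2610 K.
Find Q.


dT = 167.7730 K
ln(ro/ri) = 1.0330
Q = 2*pi*21.0080*38.2690*167.7730 / 1.0330 = 820402.7944 W

820402.7944 W


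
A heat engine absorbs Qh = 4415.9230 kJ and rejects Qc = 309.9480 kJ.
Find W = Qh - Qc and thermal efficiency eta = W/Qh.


W = 4415.9230 - 309.9480 = 4105.9750 kJ
eta = 4105.9750 / 4415.9230 = 0.9298 = 92.9811%

W = 4105.9750 kJ, eta = 92.9811%


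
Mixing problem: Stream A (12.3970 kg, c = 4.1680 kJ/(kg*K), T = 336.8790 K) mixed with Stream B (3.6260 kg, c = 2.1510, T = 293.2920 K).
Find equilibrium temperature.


num = 19694.3110
den = 59.4702
Tf = 331.1626 K

331.1626 K


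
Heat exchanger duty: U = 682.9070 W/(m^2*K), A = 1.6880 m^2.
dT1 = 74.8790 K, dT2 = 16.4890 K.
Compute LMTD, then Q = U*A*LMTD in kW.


LMTD = 38.5876 K
Q = 682.9070 * 1.6880 * 38.5876 = 44481.7529 W = 44.4818 kW

44.4818 kW


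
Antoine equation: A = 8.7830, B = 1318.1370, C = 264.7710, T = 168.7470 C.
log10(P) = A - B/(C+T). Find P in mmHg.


C+T = 433.5180
B/(C+T) = 3.0406
log10(P) = 8.7830 - 3.0406 = 5.7424
P = 10^5.7424 = 552638.4916 mmHg

552638.4916 mmHg


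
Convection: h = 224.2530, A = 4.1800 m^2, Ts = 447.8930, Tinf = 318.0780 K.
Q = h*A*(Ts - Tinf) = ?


dT = 129.8150 K
Q = 224.2530 * 4.1800 * 129.8150 = 121685.6654 W

121685.6654 W


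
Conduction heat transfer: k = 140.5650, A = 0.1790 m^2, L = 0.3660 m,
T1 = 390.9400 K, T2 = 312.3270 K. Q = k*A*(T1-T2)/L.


dT = 78.6130 K
Q = 140.5650 * 0.1790 * 78.6130 / 0.3660 = 5404.3506 W

5404.3506 W


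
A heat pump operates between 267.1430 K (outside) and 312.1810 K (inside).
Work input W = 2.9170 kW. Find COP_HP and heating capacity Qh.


COP = 312.1810 / 45.0380 = 6.9315
Qh = 6.9315 * 2.9170 = 20.2192 kW

COP = 6.9315, Qh = 20.2192 kW


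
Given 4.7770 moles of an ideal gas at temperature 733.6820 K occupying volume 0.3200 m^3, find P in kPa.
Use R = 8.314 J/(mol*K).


P = nRT/V = 4.7770 * 8.314 * 733.6820 / 0.3200
= 29138.8982 / 0.3200 = 91059.0568 Pa = 91.0591 kPa

91.0591 kPa


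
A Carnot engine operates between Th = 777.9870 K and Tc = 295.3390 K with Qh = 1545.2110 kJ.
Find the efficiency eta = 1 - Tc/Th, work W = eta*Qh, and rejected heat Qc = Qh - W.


eta = 1 - 295.3390/777.9870 = 0.6204
W = 0.6204 * 1545.2110 = 958.6188 kJ
Qc = 1545.2110 - 958.6188 = 586.5922 kJ

eta = 62.0381%, W = 958.6188 kJ, Qc = 586.5922 kJ


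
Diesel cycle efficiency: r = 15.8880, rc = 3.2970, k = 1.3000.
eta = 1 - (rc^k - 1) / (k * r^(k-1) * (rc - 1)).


r^(k-1) = 2.2926
rc^k = 4.7158
eta = 0.4572 = 45.7217%

45.7217%


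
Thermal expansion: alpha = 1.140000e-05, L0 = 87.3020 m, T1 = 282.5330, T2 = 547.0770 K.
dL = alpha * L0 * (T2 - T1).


dT = 264.5440 K
dL = 1.140000e-05 * 87.3020 * 264.5440 = 0.263286 m
L_final = 87.565286 m

dL = 0.263286 m


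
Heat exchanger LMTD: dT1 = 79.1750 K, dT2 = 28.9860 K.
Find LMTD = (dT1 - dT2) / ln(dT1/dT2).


dT1/dT2 = 2.7315
ln(dT1/dT2) = 1.0048
LMTD = 50.1890 / 1.0048 = 49.9469 K

49.9469 K


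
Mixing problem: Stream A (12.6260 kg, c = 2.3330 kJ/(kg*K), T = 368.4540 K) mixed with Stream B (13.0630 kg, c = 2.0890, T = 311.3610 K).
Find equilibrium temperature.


num = 19349.9577
den = 56.7451
Tf = 340.9981 K

340.9981 K


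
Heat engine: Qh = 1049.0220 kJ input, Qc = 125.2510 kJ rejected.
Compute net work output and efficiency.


W = 1049.0220 - 125.2510 = 923.7710 kJ
eta = 923.7710 / 1049.0220 = 0.8806 = 88.0602%

W = 923.7710 kJ, eta = 88.0602%


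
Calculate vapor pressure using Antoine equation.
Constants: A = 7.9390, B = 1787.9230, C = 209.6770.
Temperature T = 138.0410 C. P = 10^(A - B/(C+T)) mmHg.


C+T = 347.7180
B/(C+T) = 5.1419
log10(P) = 7.9390 - 5.1419 = 2.7971
P = 10^2.7971 = 626.7921 mmHg

626.7921 mmHg


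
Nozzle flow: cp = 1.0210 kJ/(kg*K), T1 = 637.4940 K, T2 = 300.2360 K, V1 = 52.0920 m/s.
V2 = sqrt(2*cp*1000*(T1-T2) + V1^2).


dT = 337.2580 K
2*cp*1000*dT = 688680.8360
V1^2 = 2713.5765
V2 = sqrt(691394.4125) = 831.5013 m/s

831.5013 m/s


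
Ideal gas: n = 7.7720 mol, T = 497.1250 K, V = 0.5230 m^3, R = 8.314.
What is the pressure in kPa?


P = nRT/V = 7.7720 * 8.314 * 497.1250 / 0.5230
= 32122.4318 / 0.5230 = 61419.5637 Pa = 61.4196 kPa

61.4196 kPa


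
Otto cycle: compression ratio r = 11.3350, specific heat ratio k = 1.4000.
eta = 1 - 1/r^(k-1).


r^(k-1) = 2.6410
eta = 1 - 1/2.6410 = 0.6214 = 62.1356%

62.1356%


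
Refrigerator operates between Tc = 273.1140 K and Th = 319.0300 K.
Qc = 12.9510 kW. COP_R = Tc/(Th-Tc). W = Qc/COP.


COP = 273.1140 / 45.9160 = 5.9481
W = 12.9510 / 5.9481 = 2.1773 kW

COP = 5.9481, W = 2.1773 kW


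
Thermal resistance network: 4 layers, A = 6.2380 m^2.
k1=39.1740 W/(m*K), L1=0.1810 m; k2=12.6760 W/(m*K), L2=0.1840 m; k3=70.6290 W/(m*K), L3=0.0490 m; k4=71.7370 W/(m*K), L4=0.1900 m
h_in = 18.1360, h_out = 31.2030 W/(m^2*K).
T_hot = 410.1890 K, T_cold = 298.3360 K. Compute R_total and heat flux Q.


R_conv_in = 1/(18.1360*6.2380) = 0.0088
R_1 = 0.1810/(39.1740*6.2380) = 0.0007
R_2 = 0.1840/(12.6760*6.2380) = 0.0023
R_3 = 0.0490/(70.6290*6.2380) = 0.0001
R_4 = 0.1900/(71.7370*6.2380) = 0.0004
R_conv_out = 1/(31.2030*6.2380) = 0.0051
R_total = 0.0176 K/W
Q = 111.8530 / 0.0176 = 6362.4288 W

R_total = 0.0176 K/W, Q = 6362.4288 W


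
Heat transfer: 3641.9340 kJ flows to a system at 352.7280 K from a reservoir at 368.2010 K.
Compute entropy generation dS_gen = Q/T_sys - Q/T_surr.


dS_sys = 3641.9340/352.7280 = 10.3250 kJ/K
dS_surr = -3641.9340/368.2010 = -9.8912 kJ/K
dS_gen = 10.3250 - 9.8912 = 0.4339 kJ/K (irreversible)

dS_gen = 0.4339 kJ/K, irreversible


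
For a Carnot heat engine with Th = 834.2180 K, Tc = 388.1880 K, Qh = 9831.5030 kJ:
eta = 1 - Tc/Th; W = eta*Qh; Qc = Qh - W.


eta = 1 - 388.1880/834.2180 = 0.5347
W = 0.5347 * 9831.5030 = 5256.5939 kJ
Qc = 9831.5030 - 5256.5939 = 4574.9091 kJ

eta = 53.4668%, W = 5256.5939 kJ, Qc = 4574.9091 kJ


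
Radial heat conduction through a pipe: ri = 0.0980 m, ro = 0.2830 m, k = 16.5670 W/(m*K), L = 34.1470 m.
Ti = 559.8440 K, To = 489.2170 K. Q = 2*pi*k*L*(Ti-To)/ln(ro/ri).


dT = 70.6270 K
ln(ro/ri) = 1.0605
Q = 2*pi*16.5670*34.1470*70.6270 / 1.0605 = 236725.3732 W

236725.3732 W


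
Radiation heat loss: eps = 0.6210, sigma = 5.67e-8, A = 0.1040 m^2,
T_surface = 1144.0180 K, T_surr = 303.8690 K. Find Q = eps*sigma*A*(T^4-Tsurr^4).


T^4 = 1.7129e+12
Tsurr^4 = 8.5260e+09
Q = 0.6210 * 5.67e-8 * 0.1040 * 1.7044e+12 = 6241.2606 W

6241.2606 W


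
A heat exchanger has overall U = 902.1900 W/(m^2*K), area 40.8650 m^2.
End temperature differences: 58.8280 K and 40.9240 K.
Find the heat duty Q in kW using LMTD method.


LMTD = 49.3357 K
Q = 902.1900 * 40.8650 * 49.3357 = 1818909.6392 W = 1818.9096 kW

1818.9096 kW


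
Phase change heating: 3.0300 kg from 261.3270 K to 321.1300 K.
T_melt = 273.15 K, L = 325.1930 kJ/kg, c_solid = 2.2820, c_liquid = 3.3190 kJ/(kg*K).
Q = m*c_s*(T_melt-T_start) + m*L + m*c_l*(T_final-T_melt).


Q1 (sensible, solid) = 3.0300 * 2.2820 * 11.8230 = 81.7497 kJ
Q2 (latent) = 3.0300 * 325.1930 = 985.3348 kJ
Q3 (sensible, liquid) = 3.0300 * 3.3190 * 47.9800 = 482.5142 kJ
Q_total = 1549.5987 kJ

1549.5987 kJ


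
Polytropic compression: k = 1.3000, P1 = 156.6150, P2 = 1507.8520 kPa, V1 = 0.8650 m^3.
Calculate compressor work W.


(k-1)/k = 0.2308
(P2/P1)^exp = 1.6864
W = 4.3333 * 156.6150 * 0.8650 * (1.6864 - 1) = 402.9633 kJ

402.9633 kJ


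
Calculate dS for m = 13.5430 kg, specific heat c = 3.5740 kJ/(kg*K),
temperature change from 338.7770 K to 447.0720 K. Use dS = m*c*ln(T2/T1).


T2/T1 = 1.3197
ln(T2/T1) = 0.2774
dS = 13.5430 * 3.5740 * 0.2774 = 13.4258 kJ/K

13.4258 kJ/K


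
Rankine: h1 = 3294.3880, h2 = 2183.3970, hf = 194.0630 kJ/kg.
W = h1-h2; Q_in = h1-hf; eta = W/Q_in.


W = 1110.9910 kJ/kg
Q_in = 3100.3250 kJ/kg
eta = 0.3583 = 35.8347%

eta = 35.8347%


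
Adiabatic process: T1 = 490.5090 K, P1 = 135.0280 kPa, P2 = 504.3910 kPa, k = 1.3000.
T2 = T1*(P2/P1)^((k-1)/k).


(k-1)/k = 0.2308
(P2/P1)^exp = 1.3554
T2 = 490.5090 * 1.3554 = 664.8539 K

664.8539 K


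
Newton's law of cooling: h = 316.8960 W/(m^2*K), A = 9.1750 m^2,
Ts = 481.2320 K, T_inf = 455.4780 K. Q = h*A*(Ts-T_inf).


dT = 25.7540 K
Q = 316.8960 * 9.1750 * 25.7540 = 74880.2907 W

74880.2907 W


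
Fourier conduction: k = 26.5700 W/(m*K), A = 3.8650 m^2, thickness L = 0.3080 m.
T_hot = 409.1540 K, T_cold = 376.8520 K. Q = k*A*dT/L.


dT = 32.3020 K
Q = 26.5700 * 3.8650 * 32.3020 / 0.3080 = 10770.1003 W

10770.1003 W


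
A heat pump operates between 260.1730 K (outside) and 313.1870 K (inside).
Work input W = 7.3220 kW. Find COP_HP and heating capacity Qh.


COP = 313.1870 / 53.0140 = 5.9076
Qh = 5.9076 * 7.3220 = 43.2557 kW

COP = 5.9076, Qh = 43.2557 kW


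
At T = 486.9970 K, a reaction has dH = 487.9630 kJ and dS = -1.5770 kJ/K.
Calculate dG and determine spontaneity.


T*dS = 486.9970 * -1.5770 = -767.9943 kJ
dG = 487.9630 + 767.9943 = 1255.9573 kJ (non-spontaneous)

dG = 1255.9573 kJ, non-spontaneous


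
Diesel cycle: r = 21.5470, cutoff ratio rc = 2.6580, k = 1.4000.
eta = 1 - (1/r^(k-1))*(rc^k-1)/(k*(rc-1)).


r^(k-1) = 3.4147
rc^k = 3.9299
eta = 0.6304 = 63.0360%

63.0360%


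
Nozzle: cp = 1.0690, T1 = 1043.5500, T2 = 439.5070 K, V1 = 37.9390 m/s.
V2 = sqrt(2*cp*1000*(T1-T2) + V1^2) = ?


dT = 604.0430 K
2*cp*1000*dT = 1291443.9340
V1^2 = 1439.3677
V2 = sqrt(1292883.3017) = 1137.0503 m/s

1137.0503 m/s


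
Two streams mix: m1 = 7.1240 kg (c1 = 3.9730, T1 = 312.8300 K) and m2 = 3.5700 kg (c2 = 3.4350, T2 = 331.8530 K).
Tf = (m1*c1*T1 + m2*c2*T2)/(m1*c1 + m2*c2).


num = 12923.7282
den = 40.5666
Tf = 318.5805 K

318.5805 K


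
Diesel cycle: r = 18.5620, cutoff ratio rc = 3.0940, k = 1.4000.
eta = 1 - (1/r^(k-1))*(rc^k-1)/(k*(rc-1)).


r^(k-1) = 3.2170
rc^k = 4.8610
eta = 0.5906 = 59.0599%

59.0599%


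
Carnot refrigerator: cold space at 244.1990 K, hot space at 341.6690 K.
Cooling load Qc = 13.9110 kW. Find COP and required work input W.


COP = 244.1990 / 97.4700 = 2.5054
W = 13.9110 / 2.5054 = 5.5525 kW

COP = 2.5054, W = 5.5525 kW


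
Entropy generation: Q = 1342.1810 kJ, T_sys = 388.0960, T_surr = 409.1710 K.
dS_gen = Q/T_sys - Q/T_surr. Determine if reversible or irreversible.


dS_sys = 1342.1810/388.0960 = 3.4584 kJ/K
dS_surr = -1342.1810/409.1710 = -3.2802 kJ/K
dS_gen = 3.4584 - 3.2802 = 0.1781 kJ/K (irreversible)

dS_gen = 0.1781 kJ/K, irreversible


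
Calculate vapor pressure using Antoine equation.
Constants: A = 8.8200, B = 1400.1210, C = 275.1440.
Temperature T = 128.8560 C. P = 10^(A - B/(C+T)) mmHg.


C+T = 404.0000
B/(C+T) = 3.4656
log10(P) = 8.8200 - 3.4656 = 5.3544
P = 10^5.3544 = 226127.8015 mmHg

226127.8015 mmHg


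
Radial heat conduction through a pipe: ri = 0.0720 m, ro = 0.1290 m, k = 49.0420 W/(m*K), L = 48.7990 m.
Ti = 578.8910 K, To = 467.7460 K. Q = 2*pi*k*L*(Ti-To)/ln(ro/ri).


dT = 111.1450 K
ln(ro/ri) = 0.5831
Q = 2*pi*49.0420*48.7990*111.1450 / 0.5831 = 2865968.2870 W

2865968.2870 W


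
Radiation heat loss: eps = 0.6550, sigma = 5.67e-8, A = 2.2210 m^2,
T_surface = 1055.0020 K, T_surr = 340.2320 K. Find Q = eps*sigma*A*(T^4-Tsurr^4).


T^4 = 1.2388e+12
Tsurr^4 = 1.3400e+10
Q = 0.6550 * 5.67e-8 * 2.2210 * 1.2254e+12 = 101079.4580 W

101079.4580 W


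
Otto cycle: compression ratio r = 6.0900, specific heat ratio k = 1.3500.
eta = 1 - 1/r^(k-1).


r^(k-1) = 1.8820
eta = 1 - 1/1.8820 = 0.4686 = 46.8646%

46.8646%


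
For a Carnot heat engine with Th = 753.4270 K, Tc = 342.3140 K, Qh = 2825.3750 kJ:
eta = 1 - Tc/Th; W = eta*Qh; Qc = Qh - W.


eta = 1 - 342.3140/753.4270 = 0.5457
W = 0.5457 * 2825.3750 = 1541.6867 kJ
Qc = 2825.3750 - 1541.6867 = 1283.6883 kJ

eta = 54.5657%, W = 1541.6867 kJ, Qc = 1283.6883 kJ


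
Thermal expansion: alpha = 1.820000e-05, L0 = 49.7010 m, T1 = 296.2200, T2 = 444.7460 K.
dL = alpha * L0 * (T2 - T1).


dT = 148.5260 K
dL = 1.820000e-05 * 49.7010 * 148.5260 = 0.134350 m
L_final = 49.835350 m

dL = 0.134350 m


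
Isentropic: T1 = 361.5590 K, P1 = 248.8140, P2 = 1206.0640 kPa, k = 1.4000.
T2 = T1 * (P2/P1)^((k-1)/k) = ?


(k-1)/k = 0.2857
(P2/P1)^exp = 1.5698
T2 = 361.5590 * 1.5698 = 567.5904 K

567.5904 K


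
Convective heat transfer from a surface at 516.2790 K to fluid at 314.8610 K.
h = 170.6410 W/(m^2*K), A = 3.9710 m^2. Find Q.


dT = 201.4180 K
Q = 170.6410 * 3.9710 * 201.4180 = 136483.9409 W

136483.9409 W


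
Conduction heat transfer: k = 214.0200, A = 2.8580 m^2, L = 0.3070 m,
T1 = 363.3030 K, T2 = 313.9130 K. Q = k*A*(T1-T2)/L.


dT = 49.3900 K
Q = 214.0200 * 2.8580 * 49.3900 / 0.3070 = 98405.0157 W

98405.0157 W


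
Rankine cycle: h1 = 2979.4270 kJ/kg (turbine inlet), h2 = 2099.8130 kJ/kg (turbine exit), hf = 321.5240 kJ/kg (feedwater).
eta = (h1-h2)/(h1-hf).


W = 879.6140 kJ/kg
Q_in = 2657.9030 kJ/kg
eta = 0.3309 = 33.0943%

eta = 33.0943%


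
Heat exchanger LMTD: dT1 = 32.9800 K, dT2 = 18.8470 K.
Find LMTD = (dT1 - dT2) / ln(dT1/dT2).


dT1/dT2 = 1.7499
ln(dT1/dT2) = 0.5595
LMTD = 14.1330 / 0.5595 = 25.2579 K

25.2579 K


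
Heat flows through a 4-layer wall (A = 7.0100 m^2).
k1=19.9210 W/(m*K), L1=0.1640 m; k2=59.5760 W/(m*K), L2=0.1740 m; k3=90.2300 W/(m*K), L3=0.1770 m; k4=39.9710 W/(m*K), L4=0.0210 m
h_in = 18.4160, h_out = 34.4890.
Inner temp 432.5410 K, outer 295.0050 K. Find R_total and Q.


R_conv_in = 1/(18.4160*7.0100) = 0.0077
R_1 = 0.1640/(19.9210*7.0100) = 0.0012
R_2 = 0.1740/(59.5760*7.0100) = 0.0004
R_3 = 0.1770/(90.2300*7.0100) = 0.0003
R_4 = 0.0210/(39.9710*7.0100) = 7.4947e-05
R_conv_out = 1/(34.4890*7.0100) = 0.0041
R_total = 0.0138 K/W
Q = 137.5360 / 0.0138 = 9946.0656 W

R_total = 0.0138 K/W, Q = 9946.0656 W


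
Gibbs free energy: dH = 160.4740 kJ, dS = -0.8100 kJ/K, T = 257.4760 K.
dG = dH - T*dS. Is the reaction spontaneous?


T*dS = 257.4760 * -0.8100 = -208.5556 kJ
dG = 160.4740 + 208.5556 = 369.0296 kJ (non-spontaneous)

dG = 369.0296 kJ, non-spontaneous


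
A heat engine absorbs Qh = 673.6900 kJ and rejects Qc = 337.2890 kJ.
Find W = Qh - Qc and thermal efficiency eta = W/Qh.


W = 673.6900 - 337.2890 = 336.4010 kJ
eta = 336.4010 / 673.6900 = 0.4993 = 49.9341%

W = 336.4010 kJ, eta = 49.9341%


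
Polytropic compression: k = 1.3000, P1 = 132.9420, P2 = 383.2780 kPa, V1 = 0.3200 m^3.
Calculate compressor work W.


(k-1)/k = 0.2308
(P2/P1)^exp = 1.2768
W = 4.3333 * 132.9420 * 0.3200 * (1.2768 - 1) = 51.0253 kJ

51.0253 kJ


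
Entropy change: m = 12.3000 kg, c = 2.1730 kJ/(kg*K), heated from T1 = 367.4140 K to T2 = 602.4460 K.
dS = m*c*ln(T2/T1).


T2/T1 = 1.6397
ln(T2/T1) = 0.4945
dS = 12.3000 * 2.1730 * 0.4945 = 13.2172 kJ/K

13.2172 kJ/K


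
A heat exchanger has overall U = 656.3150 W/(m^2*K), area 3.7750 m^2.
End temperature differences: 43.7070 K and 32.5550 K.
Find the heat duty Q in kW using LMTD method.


LMTD = 37.8576 K
Q = 656.3150 * 3.7750 * 37.8576 = 93795.6638 W = 93.7957 kW

93.7957 kW


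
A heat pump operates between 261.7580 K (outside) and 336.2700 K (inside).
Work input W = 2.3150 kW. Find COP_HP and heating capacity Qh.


COP = 336.2700 / 74.5120 = 4.5130
Qh = 4.5130 * 2.3150 = 10.4475 kW

COP = 4.5130, Qh = 10.4475 kW


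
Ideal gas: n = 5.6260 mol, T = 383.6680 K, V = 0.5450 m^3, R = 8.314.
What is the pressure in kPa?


P = nRT/V = 5.6260 * 8.314 * 383.6680 / 0.5450
= 17945.9034 / 0.5450 = 32928.2632 Pa = 32.9283 kPa

32.9283 kPa


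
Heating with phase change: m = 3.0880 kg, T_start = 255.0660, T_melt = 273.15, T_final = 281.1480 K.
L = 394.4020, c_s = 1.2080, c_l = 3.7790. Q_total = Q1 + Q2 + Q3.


Q1 (sensible, solid) = 3.0880 * 1.2080 * 18.0840 = 67.4588 kJ
Q2 (latent) = 3.0880 * 394.4020 = 1217.9134 kJ
Q3 (sensible, liquid) = 3.0880 * 3.7790 * 7.9980 = 93.3331 kJ
Q_total = 1378.7053 kJ

1378.7053 kJ


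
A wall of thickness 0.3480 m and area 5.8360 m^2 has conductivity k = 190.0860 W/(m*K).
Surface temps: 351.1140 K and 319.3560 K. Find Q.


dT = 31.7580 K
Q = 190.0860 * 5.8360 * 31.7580 / 0.3480 = 101237.0113 W

101237.0113 W


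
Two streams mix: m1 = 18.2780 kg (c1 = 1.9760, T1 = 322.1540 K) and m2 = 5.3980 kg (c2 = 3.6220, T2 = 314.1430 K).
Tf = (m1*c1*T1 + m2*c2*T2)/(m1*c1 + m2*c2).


num = 17777.3261
den = 55.6689
Tf = 319.3404 K

319.3404 K


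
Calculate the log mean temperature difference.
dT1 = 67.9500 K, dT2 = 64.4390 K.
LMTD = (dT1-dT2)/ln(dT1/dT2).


dT1/dT2 = 1.0545
ln(dT1/dT2) = 0.0531
LMTD = 3.5110 / 0.0531 = 66.1790 K

66.1790 K


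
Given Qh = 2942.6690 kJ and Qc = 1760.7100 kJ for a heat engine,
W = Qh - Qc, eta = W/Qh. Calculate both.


W = 2942.6690 - 1760.7100 = 1181.9590 kJ
eta = 1181.9590 / 2942.6690 = 0.4017 = 40.1662%

W = 1181.9590 kJ, eta = 40.1662%


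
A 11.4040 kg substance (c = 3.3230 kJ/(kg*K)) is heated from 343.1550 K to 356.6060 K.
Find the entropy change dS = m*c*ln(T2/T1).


T2/T1 = 1.0392
ln(T2/T1) = 0.0384
dS = 11.4040 * 3.3230 * 0.0384 = 1.4571 kJ/K

1.4571 kJ/K


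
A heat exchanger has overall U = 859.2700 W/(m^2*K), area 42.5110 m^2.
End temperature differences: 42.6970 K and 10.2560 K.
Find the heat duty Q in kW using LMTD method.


LMTD = 22.7454 K
Q = 859.2700 * 42.5110 * 22.7454 = 830854.0614 W = 830.8541 kW

830.8541 kW


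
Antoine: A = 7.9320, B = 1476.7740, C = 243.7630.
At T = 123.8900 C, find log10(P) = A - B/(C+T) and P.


C+T = 367.6530
B/(C+T) = 4.0168
log10(P) = 7.9320 - 4.0168 = 3.9152
P = 10^3.9152 = 8226.9646 mmHg

8226.9646 mmHg


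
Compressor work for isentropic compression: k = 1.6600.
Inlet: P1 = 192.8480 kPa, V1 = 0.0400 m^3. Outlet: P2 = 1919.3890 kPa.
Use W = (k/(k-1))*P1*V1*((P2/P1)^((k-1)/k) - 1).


(k-1)/k = 0.3976
(P2/P1)^exp = 2.4933
W = 2.5152 * 192.8480 * 0.0400 * (2.4933 - 1) = 28.9725 kJ

28.9725 kJ


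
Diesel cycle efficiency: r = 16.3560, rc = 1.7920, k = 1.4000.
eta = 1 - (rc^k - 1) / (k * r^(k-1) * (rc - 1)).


r^(k-1) = 3.0582
rc^k = 2.2629
eta = 0.6276 = 62.7558%

62.7558%


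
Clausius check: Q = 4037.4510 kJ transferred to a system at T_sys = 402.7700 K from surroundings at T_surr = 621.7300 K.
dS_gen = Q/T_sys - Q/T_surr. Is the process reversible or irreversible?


dS_sys = 4037.4510/402.7700 = 10.0242 kJ/K
dS_surr = -4037.4510/621.7300 = -6.4939 kJ/K
dS_gen = 10.0242 - 6.4939 = 3.5303 kJ/K (irreversible)

dS_gen = 3.5303 kJ/K, irreversible


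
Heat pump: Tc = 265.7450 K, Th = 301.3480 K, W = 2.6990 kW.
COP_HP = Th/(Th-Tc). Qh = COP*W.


COP = 301.3480 / 35.6030 = 8.4641
Qh = 8.4641 * 2.6990 = 22.8447 kW

COP = 8.4641, Qh = 22.8447 kW


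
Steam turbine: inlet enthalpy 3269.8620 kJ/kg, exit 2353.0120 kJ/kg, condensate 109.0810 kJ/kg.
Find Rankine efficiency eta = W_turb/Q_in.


W = 916.8500 kJ/kg
Q_in = 3160.7810 kJ/kg
eta = 0.2901 = 29.0071%

eta = 29.0071%


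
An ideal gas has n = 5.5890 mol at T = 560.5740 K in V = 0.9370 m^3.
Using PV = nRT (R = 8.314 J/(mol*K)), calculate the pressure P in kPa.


P = nRT/V = 5.5890 * 8.314 * 560.5740 / 0.9370
= 26048.1618 / 0.9370 = 27799.5323 Pa = 27.7995 kPa

27.7995 kPa


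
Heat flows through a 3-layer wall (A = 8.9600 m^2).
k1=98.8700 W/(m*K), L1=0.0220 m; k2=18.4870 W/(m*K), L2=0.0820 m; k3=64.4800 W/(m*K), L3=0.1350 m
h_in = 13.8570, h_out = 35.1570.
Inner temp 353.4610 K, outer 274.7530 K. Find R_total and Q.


R_conv_in = 1/(13.8570*8.9600) = 0.0081
R_1 = 0.0220/(98.8700*8.9600) = 2.4834e-05
R_2 = 0.0820/(18.4870*8.9600) = 0.0005
R_3 = 0.1350/(64.4800*8.9600) = 0.0002
R_conv_out = 1/(35.1570*8.9600) = 0.0032
R_total = 0.0120 K/W
Q = 78.7080 / 0.0120 = 6568.6975 W

R_total = 0.0120 K/W, Q = 6568.6975 W


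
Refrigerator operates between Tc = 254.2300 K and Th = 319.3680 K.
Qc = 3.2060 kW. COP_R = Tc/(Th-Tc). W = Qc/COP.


COP = 254.2300 / 65.1380 = 3.9029
W = 3.2060 / 3.9029 = 0.8214 kW

COP = 3.9029, W = 0.8214 kW


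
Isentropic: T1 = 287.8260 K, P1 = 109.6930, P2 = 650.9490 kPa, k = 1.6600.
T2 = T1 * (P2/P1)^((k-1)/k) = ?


(k-1)/k = 0.3976
(P2/P1)^exp = 2.0299
T2 = 287.8260 * 2.0299 = 584.2702 K

584.2702 K


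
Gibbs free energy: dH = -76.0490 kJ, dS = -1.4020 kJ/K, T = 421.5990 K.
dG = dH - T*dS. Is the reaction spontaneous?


T*dS = 421.5990 * -1.4020 = -591.0818 kJ
dG = -76.0490 + 591.0818 = 515.0328 kJ (non-spontaneous)

dG = 515.0328 kJ, non-spontaneous


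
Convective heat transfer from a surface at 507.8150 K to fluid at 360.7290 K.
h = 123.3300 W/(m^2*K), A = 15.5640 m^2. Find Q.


dT = 147.0860 K
Q = 123.3300 * 15.5640 * 147.0860 = 282332.7713 W

282332.7713 W


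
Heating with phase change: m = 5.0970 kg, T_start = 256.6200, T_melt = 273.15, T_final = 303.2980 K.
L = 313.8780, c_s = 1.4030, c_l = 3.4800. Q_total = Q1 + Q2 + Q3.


Q1 (sensible, solid) = 5.0970 * 1.4030 * 16.5300 = 118.2075 kJ
Q2 (latent) = 5.0970 * 313.8780 = 1599.8362 kJ
Q3 (sensible, liquid) = 5.0970 * 3.4800 * 30.1480 = 534.7520 kJ
Q_total = 2252.7957 kJ

2252.7957 kJ


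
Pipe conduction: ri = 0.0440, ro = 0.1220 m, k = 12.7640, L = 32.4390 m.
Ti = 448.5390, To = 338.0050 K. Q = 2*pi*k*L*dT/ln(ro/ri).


dT = 110.5340 K
ln(ro/ri) = 1.0198
Q = 2*pi*12.7640*32.4390*110.5340 / 1.0198 = 281969.1688 W

281969.1688 W


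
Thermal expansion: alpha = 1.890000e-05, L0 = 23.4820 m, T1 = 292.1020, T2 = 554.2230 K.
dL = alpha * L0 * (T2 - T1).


dT = 262.1210 K
dL = 1.890000e-05 * 23.4820 * 262.1210 = 0.116332 m
L_final = 23.598332 m

dL = 0.116332 m


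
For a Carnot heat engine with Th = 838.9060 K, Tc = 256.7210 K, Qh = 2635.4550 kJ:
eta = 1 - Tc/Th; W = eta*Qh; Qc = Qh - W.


eta = 1 - 256.7210/838.9060 = 0.6940
W = 0.6940 * 2635.4550 = 1828.9562 kJ
Qc = 2635.4550 - 1828.9562 = 806.4988 kJ

eta = 69.3981%, W = 1828.9562 kJ, Qc = 806.4988 kJ


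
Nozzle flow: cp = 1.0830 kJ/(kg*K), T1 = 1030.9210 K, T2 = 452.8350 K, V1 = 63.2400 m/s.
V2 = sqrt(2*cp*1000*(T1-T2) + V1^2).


dT = 578.0860 K
2*cp*1000*dT = 1252134.2760
V1^2 = 3999.2976
V2 = sqrt(1256133.5736) = 1120.7736 m/s

1120.7736 m/s


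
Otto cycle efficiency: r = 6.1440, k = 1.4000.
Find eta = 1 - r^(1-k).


r^(k-1) = 2.0672
eta = 1 - 1/2.0672 = 0.5163 = 51.6252%

51.6252%


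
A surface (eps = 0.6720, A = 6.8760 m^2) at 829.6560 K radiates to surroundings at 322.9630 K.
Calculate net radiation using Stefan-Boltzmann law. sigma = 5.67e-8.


T^4 = 4.7380e+11
Tsurr^4 = 1.0880e+10
Q = 0.6720 * 5.67e-8 * 6.8760 * 4.6292e+11 = 121280.6940 W

121280.6940 W


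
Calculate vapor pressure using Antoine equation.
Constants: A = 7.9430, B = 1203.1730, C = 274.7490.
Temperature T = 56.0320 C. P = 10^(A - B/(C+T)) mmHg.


C+T = 330.7810
B/(C+T) = 3.6374
log10(P) = 7.9430 - 3.6374 = 4.3056
P = 10^4.3056 = 20212.9478 mmHg

20212.9478 mmHg


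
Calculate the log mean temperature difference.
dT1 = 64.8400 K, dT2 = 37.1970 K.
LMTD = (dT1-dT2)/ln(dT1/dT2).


dT1/dT2 = 1.7432
ln(dT1/dT2) = 0.5557
LMTD = 27.6430 / 0.5557 = 49.7450 K

49.7450 K


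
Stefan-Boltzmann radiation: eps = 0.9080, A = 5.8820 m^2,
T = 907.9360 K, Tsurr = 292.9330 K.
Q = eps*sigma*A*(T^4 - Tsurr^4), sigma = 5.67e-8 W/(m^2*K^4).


T^4 = 6.7955e+11
Tsurr^4 = 7.3633e+09
Q = 0.9080 * 5.67e-8 * 5.8820 * 6.7219e+11 = 203555.7424 W

203555.7424 W


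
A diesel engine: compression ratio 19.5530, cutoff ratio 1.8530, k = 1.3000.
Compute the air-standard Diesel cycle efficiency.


r^(k-1) = 2.4399
rc^k = 2.2297
eta = 0.5455 = 54.5507%

54.5507%


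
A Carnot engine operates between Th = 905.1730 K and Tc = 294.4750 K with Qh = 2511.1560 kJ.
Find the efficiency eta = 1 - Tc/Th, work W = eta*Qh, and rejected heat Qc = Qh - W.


eta = 1 - 294.4750/905.1730 = 0.6747
W = 0.6747 * 2511.1560 = 1694.2153 kJ
Qc = 2511.1560 - 1694.2153 = 816.9407 kJ

eta = 67.4675%, W = 1694.2153 kJ, Qc = 816.9407 kJ


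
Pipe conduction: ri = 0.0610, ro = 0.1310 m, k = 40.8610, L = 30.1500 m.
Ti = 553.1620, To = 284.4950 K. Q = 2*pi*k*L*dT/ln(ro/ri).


dT = 268.6670 K
ln(ro/ri) = 0.7643
Q = 2*pi*40.8610*30.1500*268.6670 / 0.7643 = 2720904.5843 W

2720904.5843 W


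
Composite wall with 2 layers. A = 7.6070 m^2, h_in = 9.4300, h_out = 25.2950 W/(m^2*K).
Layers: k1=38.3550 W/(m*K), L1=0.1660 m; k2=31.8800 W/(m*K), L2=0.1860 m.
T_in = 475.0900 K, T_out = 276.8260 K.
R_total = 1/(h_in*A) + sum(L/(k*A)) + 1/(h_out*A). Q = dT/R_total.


R_conv_in = 1/(9.4300*7.6070) = 0.0139
R_1 = 0.1660/(38.3550*7.6070) = 0.0006
R_2 = 0.1860/(31.8800*7.6070) = 0.0008
R_conv_out = 1/(25.2950*7.6070) = 0.0052
R_total = 0.0205 K/W
Q = 198.2640 / 0.0205 = 9684.0264 W

R_total = 0.0205 K/W, Q = 9684.0264 W


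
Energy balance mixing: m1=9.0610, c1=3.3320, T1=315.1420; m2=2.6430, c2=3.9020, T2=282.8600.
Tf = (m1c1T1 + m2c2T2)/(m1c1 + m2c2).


num = 12431.6628
den = 40.5042
Tf = 306.9225 K

306.9225 K


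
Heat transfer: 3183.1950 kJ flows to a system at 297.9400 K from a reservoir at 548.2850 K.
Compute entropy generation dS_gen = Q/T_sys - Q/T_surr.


dS_sys = 3183.1950/297.9400 = 10.6840 kJ/K
dS_surr = -3183.1950/548.2850 = -5.8057 kJ/K
dS_gen = 10.6840 - 5.8057 = 4.8783 kJ/K (irreversible)

dS_gen = 4.8783 kJ/K, irreversible


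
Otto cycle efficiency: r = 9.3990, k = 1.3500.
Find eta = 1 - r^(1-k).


r^(k-1) = 2.1907
eta = 1 - 1/2.1907 = 0.5435 = 54.3520%

54.3520%


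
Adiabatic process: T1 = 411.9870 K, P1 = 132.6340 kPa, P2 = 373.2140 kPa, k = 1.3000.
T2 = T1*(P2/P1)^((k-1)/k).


(k-1)/k = 0.2308
(P2/P1)^exp = 1.2697
T2 = 411.9870 * 1.2697 = 523.0809 K

523.0809 K


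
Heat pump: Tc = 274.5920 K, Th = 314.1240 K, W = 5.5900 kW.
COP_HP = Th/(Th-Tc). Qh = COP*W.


COP = 314.1240 / 39.5320 = 7.9461
Qh = 7.9461 * 5.5900 = 44.4185 kW

COP = 7.9461, Qh = 44.4185 kW


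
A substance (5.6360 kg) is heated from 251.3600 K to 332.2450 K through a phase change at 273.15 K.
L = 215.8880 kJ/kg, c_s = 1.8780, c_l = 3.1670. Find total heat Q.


Q1 (sensible, solid) = 5.6360 * 1.8780 * 21.7900 = 230.6343 kJ
Q2 (latent) = 5.6360 * 215.8880 = 1216.7448 kJ
Q3 (sensible, liquid) = 5.6360 * 3.1670 * 59.0950 = 1054.7992 kJ
Q_total = 2502.1782 kJ

2502.1782 kJ


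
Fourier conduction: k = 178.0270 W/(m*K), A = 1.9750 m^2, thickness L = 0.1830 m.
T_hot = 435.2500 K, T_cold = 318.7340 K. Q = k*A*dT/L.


dT = 116.5160 K
Q = 178.0270 * 1.9750 * 116.5160 / 0.1830 = 223865.6449 W

223865.6449 W


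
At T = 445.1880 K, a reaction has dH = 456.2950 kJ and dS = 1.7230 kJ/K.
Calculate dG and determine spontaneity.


T*dS = 445.1880 * 1.7230 = 767.0589 kJ
dG = 456.2950 - 767.0589 = -310.7639 kJ (spontaneous)

dG = -310.7639 kJ, spontaneous


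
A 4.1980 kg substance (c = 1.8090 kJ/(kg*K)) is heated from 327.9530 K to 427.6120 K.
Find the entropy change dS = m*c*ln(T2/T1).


T2/T1 = 1.3039
ln(T2/T1) = 0.2653
dS = 4.1980 * 1.8090 * 0.2653 = 2.0151 kJ/K

2.0151 kJ/K


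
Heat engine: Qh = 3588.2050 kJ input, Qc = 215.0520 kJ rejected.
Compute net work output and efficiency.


W = 3588.2050 - 215.0520 = 3373.1530 kJ
eta = 3373.1530 / 3588.2050 = 0.9401 = 94.0067%

W = 3373.1530 kJ, eta = 94.0067%


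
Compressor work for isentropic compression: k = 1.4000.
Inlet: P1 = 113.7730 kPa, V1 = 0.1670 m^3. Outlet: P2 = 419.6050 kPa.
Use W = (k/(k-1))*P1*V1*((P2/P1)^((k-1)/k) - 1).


(k-1)/k = 0.2857
(P2/P1)^exp = 1.4519
W = 3.5000 * 113.7730 * 0.1670 * (1.4519 - 1) = 30.0530 kJ

30.0530 kJ


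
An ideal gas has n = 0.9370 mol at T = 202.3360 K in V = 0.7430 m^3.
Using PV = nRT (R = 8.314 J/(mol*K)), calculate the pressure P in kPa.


P = nRT/V = 0.9370 * 8.314 * 202.3360 / 0.7430
= 1576.2415 / 0.7430 = 2121.4557 Pa = 2.1215 kPa

2.1215 kPa


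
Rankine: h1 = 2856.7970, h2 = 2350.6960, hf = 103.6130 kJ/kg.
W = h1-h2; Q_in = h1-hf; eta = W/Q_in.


W = 506.1010 kJ/kg
Q_in = 2753.1840 kJ/kg
eta = 0.1838 = 18.3824%

eta = 18.3824%


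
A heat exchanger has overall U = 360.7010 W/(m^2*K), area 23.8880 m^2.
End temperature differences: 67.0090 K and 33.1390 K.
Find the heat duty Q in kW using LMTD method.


LMTD = 48.1029 K
Q = 360.7010 * 23.8880 * 48.1029 = 414474.7299 W = 414.4747 kW

414.4747 kW


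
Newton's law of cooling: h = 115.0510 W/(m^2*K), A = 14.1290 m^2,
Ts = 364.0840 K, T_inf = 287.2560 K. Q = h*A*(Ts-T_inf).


dT = 76.8280 K
Q = 115.0510 * 14.1290 * 76.8280 = 124888.1840 W

124888.1840 W


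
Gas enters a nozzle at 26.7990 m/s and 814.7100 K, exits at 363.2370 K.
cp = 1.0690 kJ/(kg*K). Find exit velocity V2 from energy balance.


dT = 451.4730 K
2*cp*1000*dT = 965249.2740
V1^2 = 718.1864
V2 = sqrt(965967.4604) = 982.8364 m/s

982.8364 m/s


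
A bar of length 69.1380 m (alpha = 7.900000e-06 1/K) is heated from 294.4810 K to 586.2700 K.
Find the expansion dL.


dT = 291.7890 K
dL = 7.900000e-06 * 69.1380 * 291.7890 = 0.159372 m
L_final = 69.297372 m

dL = 0.159372 m


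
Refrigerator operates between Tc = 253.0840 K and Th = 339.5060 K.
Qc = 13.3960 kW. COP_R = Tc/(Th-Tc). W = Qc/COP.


COP = 253.0840 / 86.4220 = 2.9285
W = 13.3960 / 2.9285 = 4.5744 kW

COP = 2.9285, W = 4.5744 kW


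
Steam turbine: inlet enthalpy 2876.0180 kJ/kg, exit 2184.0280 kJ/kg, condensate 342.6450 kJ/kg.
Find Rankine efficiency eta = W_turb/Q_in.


W = 691.9900 kJ/kg
Q_in = 2533.3730 kJ/kg
eta = 0.2731 = 27.3150%

eta = 27.3150%


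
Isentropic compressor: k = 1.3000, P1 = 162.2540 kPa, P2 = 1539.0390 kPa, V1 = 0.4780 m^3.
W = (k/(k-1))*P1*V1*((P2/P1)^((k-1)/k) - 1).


(k-1)/k = 0.2308
(P2/P1)^exp = 1.6806
W = 4.3333 * 162.2540 * 0.4780 * (1.6806 - 1) = 228.7501 kJ

228.7501 kJ


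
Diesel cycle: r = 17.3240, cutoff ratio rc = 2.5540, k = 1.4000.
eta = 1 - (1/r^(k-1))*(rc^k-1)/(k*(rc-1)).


r^(k-1) = 3.1294
rc^k = 3.7163
eta = 0.6010 = 60.1033%

60.1033%


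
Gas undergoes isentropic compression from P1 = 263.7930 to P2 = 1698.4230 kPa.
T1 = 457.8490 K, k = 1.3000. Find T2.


(k-1)/k = 0.2308
(P2/P1)^exp = 1.5369
T2 = 457.8490 * 1.5369 = 703.6625 K

703.6625 K


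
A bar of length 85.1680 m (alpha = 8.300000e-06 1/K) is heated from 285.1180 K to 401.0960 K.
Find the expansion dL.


dT = 115.9780 K
dL = 8.300000e-06 * 85.1680 * 115.9780 = 0.081984 m
L_final = 85.249984 m

dL = 0.081984 m


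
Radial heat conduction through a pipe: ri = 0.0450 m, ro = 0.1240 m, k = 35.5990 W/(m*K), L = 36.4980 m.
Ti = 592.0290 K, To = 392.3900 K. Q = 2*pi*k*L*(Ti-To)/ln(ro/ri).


dT = 199.6390 K
ln(ro/ri) = 1.0136
Q = 2*pi*35.5990*36.4980*199.6390 / 1.0136 = 1607893.7399 W

1607893.7399 W


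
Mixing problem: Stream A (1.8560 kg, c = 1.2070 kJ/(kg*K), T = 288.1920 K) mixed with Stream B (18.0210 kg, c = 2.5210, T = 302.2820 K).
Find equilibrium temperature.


num = 14378.5611
den = 47.6711
Tf = 301.6199 K

301.6199 K


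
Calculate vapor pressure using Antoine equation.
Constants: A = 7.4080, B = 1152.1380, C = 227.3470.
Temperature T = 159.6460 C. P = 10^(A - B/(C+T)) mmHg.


C+T = 386.9930
B/(C+T) = 2.9772
log10(P) = 7.4080 - 2.9772 = 4.4308
P = 10^4.4308 = 26967.7910 mmHg

26967.7910 mmHg


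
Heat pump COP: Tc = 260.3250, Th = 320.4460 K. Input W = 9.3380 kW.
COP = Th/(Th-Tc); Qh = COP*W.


COP = 320.4460 / 60.1210 = 5.3300
Qh = 5.3300 * 9.3380 = 49.7717 kW

COP = 5.3300, Qh = 49.7717 kW


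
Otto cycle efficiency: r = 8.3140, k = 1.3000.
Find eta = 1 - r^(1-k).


r^(k-1) = 1.8877
eta = 1 - 1/1.8877 = 0.4703 = 47.0267%

47.0267%


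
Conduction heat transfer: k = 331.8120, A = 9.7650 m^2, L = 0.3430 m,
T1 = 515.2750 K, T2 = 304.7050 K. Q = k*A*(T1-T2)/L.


dT = 210.5700 K
Q = 331.8120 * 9.7650 * 210.5700 / 0.3430 = 1989146.2390 W

1989146.2390 W


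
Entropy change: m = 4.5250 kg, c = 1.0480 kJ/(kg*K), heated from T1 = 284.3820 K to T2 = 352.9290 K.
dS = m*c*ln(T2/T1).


T2/T1 = 1.2410
ln(T2/T1) = 0.2159
dS = 4.5250 * 1.0480 * 0.2159 = 1.0241 kJ/K

1.0241 kJ/K


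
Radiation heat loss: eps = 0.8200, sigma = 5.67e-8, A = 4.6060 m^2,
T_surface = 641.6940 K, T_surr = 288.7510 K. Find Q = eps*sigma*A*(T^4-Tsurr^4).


T^4 = 1.6956e+11
Tsurr^4 = 6.9517e+09
Q = 0.8200 * 5.67e-8 * 4.6060 * 1.6260e+11 = 34821.8181 W

34821.8181 W


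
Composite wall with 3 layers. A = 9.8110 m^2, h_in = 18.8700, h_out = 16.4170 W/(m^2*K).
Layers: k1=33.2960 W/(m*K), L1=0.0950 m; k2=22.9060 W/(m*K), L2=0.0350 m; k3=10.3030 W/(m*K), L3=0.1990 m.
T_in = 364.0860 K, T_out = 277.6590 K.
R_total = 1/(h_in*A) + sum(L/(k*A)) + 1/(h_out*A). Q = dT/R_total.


R_conv_in = 1/(18.8700*9.8110) = 0.0054
R_1 = 0.0950/(33.2960*9.8110) = 0.0003
R_2 = 0.0350/(22.9060*9.8110) = 0.0002
R_3 = 0.1990/(10.3030*9.8110) = 0.0020
R_conv_out = 1/(16.4170*9.8110) = 0.0062
R_total = 0.0140 K/W
Q = 86.4270 / 0.0140 = 6162.2049 W

R_total = 0.0140 K/W, Q = 6162.2049 W


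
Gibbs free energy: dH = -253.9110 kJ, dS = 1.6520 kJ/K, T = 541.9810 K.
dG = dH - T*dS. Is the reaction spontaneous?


T*dS = 541.9810 * 1.6520 = 895.3526 kJ
dG = -253.9110 - 895.3526 = -1149.2636 kJ (spontaneous)

dG = -1149.2636 kJ, spontaneous


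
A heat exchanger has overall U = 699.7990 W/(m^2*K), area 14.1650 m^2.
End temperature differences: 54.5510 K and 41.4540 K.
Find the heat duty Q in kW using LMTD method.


LMTD = 47.7032 K
Q = 699.7990 * 14.1650 * 47.7032 = 472865.5137 W = 472.8655 kW

472.8655 kW


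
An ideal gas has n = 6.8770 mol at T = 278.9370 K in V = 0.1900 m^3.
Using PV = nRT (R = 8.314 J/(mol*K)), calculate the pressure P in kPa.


P = nRT/V = 6.8770 * 8.314 * 278.9370 / 0.1900
= 15948.3284 / 0.1900 = 83938.5706 Pa = 83.9386 kPa

83.9386 kPa


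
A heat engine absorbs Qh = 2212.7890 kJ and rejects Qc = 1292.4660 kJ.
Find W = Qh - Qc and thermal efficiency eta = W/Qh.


W = 2212.7890 - 1292.4660 = 920.3230 kJ
eta = 920.3230 / 2212.7890 = 0.4159 = 41.5911%

W = 920.3230 kJ, eta = 41.5911%
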